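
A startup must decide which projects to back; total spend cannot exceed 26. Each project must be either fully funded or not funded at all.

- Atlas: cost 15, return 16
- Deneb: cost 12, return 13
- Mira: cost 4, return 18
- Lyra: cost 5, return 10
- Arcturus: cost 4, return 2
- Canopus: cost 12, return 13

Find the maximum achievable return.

44

Take Atlas, Mira, and Lyra: cost 15 + 4 + 5 = 24 ≤ 26, return 16 + 18 + 10 = 44.
No other feasible combination does better.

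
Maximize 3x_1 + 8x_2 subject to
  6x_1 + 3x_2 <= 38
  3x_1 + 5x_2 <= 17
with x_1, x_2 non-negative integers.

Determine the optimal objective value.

24

The continuous relaxation peaks at (0, 3.4) with value 27.20; rounding to a feasible lattice point costs some objective.
(x_1,x_2)=(0,3): 6·0+3·3=9≤38, 3·0+5·3=15≤17, objective 24.
(x_1,x_2)=(1,2): 6·1+3·2=12≤38, 3·1+5·2=13≤17, objective 19.
No feasible integer point exceeds 24.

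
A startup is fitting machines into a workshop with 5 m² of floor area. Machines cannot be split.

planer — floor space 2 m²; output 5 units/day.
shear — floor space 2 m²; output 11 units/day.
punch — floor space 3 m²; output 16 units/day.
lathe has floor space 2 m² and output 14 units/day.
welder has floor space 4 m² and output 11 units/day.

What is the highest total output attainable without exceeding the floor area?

Allowing fractional choices, the relaxed optimum would be about 30.3, but machines are indivisible.
shear + lathe: floor space 2 + 2 = 4 ≤ 5, output 11 + 14 = 25.
shear + punch: floor space 2 + 3 = 5 ≤ 5, output 11 + 16 = 27.
punch + lathe: floor space 3 + 2 = 5 ≤ 5, output 16 + 14 = 30.
Best is punch and lathe with total output 30.

30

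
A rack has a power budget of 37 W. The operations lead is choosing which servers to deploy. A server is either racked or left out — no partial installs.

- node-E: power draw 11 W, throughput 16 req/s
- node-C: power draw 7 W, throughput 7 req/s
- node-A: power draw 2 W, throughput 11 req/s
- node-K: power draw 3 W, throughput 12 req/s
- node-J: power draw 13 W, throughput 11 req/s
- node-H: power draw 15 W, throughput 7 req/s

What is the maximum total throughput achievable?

This is a 0-1 knapsack instance.
Take node-E, node-C, node-A, node-K, and node-J: power draw 11 + 7 + 2 + 3 + 13 = 36 ≤ 37, throughput 16 + 7 + 11 + 12 + 11 = 57.
No other feasible combination does better.

57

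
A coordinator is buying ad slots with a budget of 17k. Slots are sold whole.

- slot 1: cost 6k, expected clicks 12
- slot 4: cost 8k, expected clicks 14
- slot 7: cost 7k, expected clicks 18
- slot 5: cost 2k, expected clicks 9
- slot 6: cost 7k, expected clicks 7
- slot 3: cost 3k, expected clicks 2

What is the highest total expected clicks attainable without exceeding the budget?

Take slot 4, slot 7, and slot 5: cost 8 + 7 + 2 = 17 ≤ 17, expected clicks 14 + 18 + 9 = 41.
No other feasible combination does better.

41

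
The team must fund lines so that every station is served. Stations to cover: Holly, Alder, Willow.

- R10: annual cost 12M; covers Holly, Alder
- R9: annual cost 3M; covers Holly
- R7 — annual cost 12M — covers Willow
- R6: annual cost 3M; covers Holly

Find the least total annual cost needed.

The greedy cost-per-new-station heuristic would pick R9, R10, and R7 for 27, but a cheaper cover exists.
Choose R10 and R7: together they cover Holly, Alder, Willow — every station.
Total annual cost: 12 + 12 = 24.
No cover costs less than 24.

24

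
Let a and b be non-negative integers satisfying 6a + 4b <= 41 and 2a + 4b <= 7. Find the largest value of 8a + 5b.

24

The continuous relaxation peaks at (3.5, 0) with value 28.00; rounding to a feasible lattice point costs some objective.
(a,b)=(3,0): 6·3+4·0=18≤41, 2·3+4·0=6≤7, objective 24.
(a,b)=(2,0): 6·2+4·0=12≤41, 2·2+4·0=4≤7, objective 16.
No feasible integer point exceeds 24.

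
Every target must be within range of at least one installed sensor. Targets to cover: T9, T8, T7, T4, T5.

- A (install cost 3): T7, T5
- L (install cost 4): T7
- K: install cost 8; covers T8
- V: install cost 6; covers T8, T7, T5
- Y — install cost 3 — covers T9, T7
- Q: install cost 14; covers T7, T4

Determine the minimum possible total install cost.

23

The greedy cost-per-new-target heuristic would pick A, Y, V, and Q for 26, but a cheaper cover exists.
Choose V, Y, and Q: together they cover T9, T8, T7, T4, T5 — every target.
Total install cost: 6 + 3 + 14 = 23.
No cover costs less than 23.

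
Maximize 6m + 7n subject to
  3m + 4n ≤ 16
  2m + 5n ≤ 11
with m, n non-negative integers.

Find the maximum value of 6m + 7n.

30

The continuous relaxation peaks at (5.33, 0) with value 32.00; rounding to a feasible lattice point costs some objective.
(m,n)=(5,0): 3·5+4·0=15≤16, 2·5+5·0=10≤11, objective 30.
(m,n)=(4,0): 3·4+4·0=12≤16, 2·4+5·0=8≤11, objective 24.
Maximum is 30 at (m,n)=(5,0).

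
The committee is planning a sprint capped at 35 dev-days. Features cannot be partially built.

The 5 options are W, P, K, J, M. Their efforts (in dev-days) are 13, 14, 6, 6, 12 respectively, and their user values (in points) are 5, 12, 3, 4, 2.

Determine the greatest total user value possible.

21

Allowing fractional choices, the relaxed optimum would be about 22.5, but features are indivisible.
W + P + K: effort 13 + 14 + 6 = 33 ≤ 35, user value 5 + 12 + 3 = 20.
W + P + J: effort 13 + 14 + 6 = 33 ≤ 35, user value 5 + 12 + 4 = 21.
Best is W, P, and J with total user value 21.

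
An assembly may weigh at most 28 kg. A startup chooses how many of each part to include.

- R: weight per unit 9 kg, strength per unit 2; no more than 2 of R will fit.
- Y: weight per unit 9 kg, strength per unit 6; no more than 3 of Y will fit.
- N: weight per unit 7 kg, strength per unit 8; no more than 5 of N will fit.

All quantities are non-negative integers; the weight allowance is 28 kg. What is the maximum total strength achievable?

This is a bounded integer knapsack.
3×N: weight 21 ≤ 28, strength 3·8 = 24.
4×N: weight 28 ≤ 28, strength 4·8 = 32.
Best is 32.

32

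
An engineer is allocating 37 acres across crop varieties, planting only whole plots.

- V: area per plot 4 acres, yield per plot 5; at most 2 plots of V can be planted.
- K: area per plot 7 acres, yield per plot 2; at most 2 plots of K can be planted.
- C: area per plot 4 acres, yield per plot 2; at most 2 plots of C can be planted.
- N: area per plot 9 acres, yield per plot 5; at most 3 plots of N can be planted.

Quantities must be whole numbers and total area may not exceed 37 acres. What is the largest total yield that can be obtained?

2×V and 3×N: area 35 ≤ 37, yield 2·5 + 3·5 = 25.
2×V, 2×C, and 2×N: area 34 ≤ 37, yield 2·5 + 2·2 + 2·5 = 24.
Best is 25.

25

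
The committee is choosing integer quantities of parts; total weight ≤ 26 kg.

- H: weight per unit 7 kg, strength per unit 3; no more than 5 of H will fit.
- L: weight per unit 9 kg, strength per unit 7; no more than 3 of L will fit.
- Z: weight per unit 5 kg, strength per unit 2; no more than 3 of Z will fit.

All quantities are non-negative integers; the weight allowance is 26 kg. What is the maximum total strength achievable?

17

L has the best ratio (7/9); taking only L gives at most 2×7 = 14 (stopped by the weight limit).
Mixing does better — 1×H and 2×L: weight 25 ≤ 26, strength 1·3 + 2·7 = 17.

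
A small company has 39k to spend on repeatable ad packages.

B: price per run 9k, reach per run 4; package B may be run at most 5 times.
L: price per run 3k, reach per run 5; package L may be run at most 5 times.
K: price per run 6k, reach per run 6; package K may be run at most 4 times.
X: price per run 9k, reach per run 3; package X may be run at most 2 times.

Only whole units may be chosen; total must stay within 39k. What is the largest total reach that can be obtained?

49

Take 5×L and 4×K: price 39 ≤ 39, reach 5·5 + 4·6 = 49.
L has the best ratio (5/3) and is taken to its limit of 5; remaining capacity is filled optimally with the others.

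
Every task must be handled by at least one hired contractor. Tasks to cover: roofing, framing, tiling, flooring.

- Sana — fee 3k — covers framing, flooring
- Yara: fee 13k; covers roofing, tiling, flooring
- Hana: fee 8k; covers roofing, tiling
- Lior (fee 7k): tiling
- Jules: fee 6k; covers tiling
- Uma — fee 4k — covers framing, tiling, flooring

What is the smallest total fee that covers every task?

The greedy cost-per-new-task heuristic would pick Uma and Hana for 12, but a cheaper cover exists.
Choose Sana and Hana: together they cover roofing, framing, tiling, flooring — every task.
Total fee: 3 + 8 = 11.
No cover costs less than 11.

11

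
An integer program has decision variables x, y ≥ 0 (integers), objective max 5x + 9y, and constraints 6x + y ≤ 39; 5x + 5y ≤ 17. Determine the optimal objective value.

27

(x,y)=(0,3) is feasible, giving 27.
(x,y)=(1,2) is feasible, giving 23.
(x,y)=(0,2) is feasible, giving 18.
Maximum is 27 at (x,y)=(0,3).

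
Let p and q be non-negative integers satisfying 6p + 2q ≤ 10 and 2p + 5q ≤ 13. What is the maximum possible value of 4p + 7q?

18

The continuous relaxation peaks at (0.923, 2.23) with value 19.31; rounding to a feasible lattice point costs some objective.
(p,q)=(1,2) is feasible, giving 18.
(p,q)=(0,2) is feasible, giving 14.
(p,q)=(1,1) is feasible, giving 11.
(p,q)=(0,1) is feasible, giving 7.
Maximum is 18 at (p,q)=(1,2).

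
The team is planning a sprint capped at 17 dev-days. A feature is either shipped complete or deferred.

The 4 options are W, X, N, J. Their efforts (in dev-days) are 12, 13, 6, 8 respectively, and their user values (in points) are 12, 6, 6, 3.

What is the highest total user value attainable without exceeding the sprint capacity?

N + J: effort 6 + 8 = 14 ≤ 17, user value 6 + 3 = 9.
W: effort 12 ≤ 17, user value 12.
N: effort 6 ≤ 17, user value 6.
Best is W with total user value 12.

12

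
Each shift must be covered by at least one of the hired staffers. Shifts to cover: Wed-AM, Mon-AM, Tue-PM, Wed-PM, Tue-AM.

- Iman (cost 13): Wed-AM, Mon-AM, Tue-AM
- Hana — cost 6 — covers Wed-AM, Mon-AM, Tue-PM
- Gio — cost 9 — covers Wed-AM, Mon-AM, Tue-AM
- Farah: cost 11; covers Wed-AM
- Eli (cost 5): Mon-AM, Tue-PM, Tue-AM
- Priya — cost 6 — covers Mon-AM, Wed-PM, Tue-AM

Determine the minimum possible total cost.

12

Choose Hana and Priya: together they cover Wed-AM, Mon-AM, Tue-PM, Wed-PM, Tue-AM — every shift.
Total cost: 6 + 6 = 12.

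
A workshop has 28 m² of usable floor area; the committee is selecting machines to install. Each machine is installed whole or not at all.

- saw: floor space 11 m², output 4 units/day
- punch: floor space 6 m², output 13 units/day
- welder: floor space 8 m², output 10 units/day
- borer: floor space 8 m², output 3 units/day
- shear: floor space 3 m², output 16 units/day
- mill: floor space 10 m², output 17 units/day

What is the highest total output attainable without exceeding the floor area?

punch + borer + shear + mill: floor space 6 + 8 + 3 + 10 = 27 ≤ 28, output 13 + 3 + 16 + 17 = 49.
punch + welder + shear + mill: floor space 6 + 8 + 3 + 10 = 27 ≤ 28, output 13 + 10 + 16 + 17 = 56.
punch + shear + mill: floor space 6 + 3 + 10 = 19 ≤ 28, output 13 + 16 + 17 = 46.
Best is punch, welder, shear, and mill with total output 56.

56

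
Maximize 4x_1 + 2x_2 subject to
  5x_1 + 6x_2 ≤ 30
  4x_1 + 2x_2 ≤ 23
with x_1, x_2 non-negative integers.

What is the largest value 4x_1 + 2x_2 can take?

(x_1,x_2)=(5,0): 5·5+6·0=25≤30, 4·5+2·0=20≤23, objective 20.
(x_1,x_2)=(4,1): 5·4+6·1=26≤30, 4·4+2·1=18≤23, objective 18.
(x_1,x_2)=(4,0): 5·4+6·0=20≤30, 4·4+2·0=16≤23, objective 16.
No feasible integer point exceeds 20.

20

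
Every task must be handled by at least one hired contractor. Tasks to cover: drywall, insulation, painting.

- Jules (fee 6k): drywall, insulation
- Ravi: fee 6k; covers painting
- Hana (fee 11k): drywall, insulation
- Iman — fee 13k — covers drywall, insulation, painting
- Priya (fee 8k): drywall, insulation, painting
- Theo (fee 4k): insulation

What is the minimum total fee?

Priya alone covers drywall, insulation, painting — every task.
Total fee: 8.
No cover costs less than 8.

8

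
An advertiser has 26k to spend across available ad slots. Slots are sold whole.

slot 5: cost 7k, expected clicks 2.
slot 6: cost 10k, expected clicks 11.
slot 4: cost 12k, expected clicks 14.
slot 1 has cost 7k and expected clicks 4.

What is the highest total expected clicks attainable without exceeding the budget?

Allowing fractional choices, the relaxed optimum would be about 27.3, but ad slots are indivisible.
slot 4 + slot 1: cost 12 + 7 = 19 ≤ 26, expected clicks 14 + 4 = 18.
slot 5 + slot 4 + slot 1: cost 7 + 12 + 7 = 26 ≤ 26, expected clicks 2 + 14 + 4 = 20.
slot 6 + slot 4: cost 10 + 12 = 22 ≤ 26, expected clicks 11 + 14 = 25.
Best is slot 6 and slot 4 with total expected clicks 25.

25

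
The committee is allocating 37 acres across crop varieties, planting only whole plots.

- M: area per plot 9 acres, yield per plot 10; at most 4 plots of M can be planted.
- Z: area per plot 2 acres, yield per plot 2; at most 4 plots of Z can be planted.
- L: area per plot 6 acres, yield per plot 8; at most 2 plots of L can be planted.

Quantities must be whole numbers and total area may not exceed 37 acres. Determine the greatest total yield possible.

42

L has the best ratio (8/6); taking only L gives at most 2×8 = 16 (stopped by the supply cap of 2).
Mixing does better — 2×M, 3×Z, and 2×L: area 36 ≤ 37, yield 2·10 + 3·2 + 2·8 = 42.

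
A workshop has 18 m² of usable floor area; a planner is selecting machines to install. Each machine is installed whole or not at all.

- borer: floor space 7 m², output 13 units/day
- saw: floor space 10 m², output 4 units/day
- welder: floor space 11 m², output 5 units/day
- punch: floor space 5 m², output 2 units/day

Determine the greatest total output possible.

18

borer + saw: floor space 7 + 10 = 17 ≤ 18, output 13 + 4 = 17.
borer + punch: floor space 7 + 5 = 12 ≤ 18, output 13 + 2 = 15.
borer + welder: floor space 7 + 11 = 18 ≤ 18, output 13 + 5 = 18.
Best is borer and welder with total output 18.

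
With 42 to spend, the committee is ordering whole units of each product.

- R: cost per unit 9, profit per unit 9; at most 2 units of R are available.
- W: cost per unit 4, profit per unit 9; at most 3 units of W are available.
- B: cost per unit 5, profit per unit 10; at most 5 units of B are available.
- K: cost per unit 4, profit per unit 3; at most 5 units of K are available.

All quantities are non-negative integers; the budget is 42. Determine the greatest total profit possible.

W has the best ratio (9/4); taking only W gives at most 3×9 = 27 (stopped by the supply cap of 3).
Mixing does better — 3×W, 5×B, and 1×K: cost 41 ≤ 42, profit 3·9 + 5·10 + 1·3 = 80.

80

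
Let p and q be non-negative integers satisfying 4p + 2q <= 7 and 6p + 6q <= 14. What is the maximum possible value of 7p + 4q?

The continuous relaxation peaks at (1.17, 1.17) with value 12.83; rounding to a feasible lattice point costs some objective.
(p,q)=(1,1): 4·1+2·1=6≤7, 6·1+6·1=12≤14, objective 11.
(p,q)=(0,2): 4·0+2·2=4≤7, 6·0+6·2=12≤14, objective 8.
(p,q)=(1,0): 4·1+2·0=4≤7, 6·1+6·0=6≤14, objective 7.
The best lattice point is (1,1), giving 11.

11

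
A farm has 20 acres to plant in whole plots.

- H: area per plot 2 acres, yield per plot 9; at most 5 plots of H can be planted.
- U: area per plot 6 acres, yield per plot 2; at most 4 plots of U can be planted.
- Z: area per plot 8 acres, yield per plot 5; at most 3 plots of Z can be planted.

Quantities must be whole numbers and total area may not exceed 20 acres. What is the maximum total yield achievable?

H has the best ratio (9/2); taking only H gives at most 5×9 = 45 (stopped by the supply cap of 5).
Mixing does better — 5×H and 1×Z: area 18 ≤ 20, yield 5·9 + 1·5 = 50.

50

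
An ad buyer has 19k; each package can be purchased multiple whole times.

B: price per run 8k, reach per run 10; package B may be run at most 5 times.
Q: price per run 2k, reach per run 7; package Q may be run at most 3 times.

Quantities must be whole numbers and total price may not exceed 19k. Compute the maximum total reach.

31

Q has the best ratio (7/2); taking only Q gives at most 3×7 = 21 (stopped by the supply cap of 3).
Mixing does better — 1×B and 3×Q: price 14 ≤ 19, reach 1·10 + 3·7 = 31.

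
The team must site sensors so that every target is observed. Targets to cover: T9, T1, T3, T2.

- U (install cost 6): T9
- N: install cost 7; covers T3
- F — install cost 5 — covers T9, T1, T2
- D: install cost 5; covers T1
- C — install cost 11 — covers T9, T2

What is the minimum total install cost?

12

Choose N and F: together they cover T9, T1, T3, T2 — every target.
Total install cost: 7 + 5 = 12.
No cover costs less than 12.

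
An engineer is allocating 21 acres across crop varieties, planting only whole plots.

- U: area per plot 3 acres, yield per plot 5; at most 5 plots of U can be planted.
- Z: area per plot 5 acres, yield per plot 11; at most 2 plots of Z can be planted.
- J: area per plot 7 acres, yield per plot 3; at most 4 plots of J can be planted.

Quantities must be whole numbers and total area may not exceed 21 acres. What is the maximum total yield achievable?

This is a bounded integer knapsack.
Z has the best ratio (11/5); taking only Z gives at most 2×11 = 22 (stopped by the supply cap of 2).
Mixing does better — 3×U and 2×Z: area 19 ≤ 21, yield 3·5 + 2·11 = 37.

37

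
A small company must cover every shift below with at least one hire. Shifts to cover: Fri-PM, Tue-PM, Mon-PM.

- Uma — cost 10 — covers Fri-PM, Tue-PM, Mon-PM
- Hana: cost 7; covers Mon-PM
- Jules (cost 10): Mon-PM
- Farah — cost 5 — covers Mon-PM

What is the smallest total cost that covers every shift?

10

This is a weighted set-cover instance.
Uma alone covers Fri-PM, Tue-PM, Mon-PM — every shift.
Total cost: 10.
No cover costs less than 10.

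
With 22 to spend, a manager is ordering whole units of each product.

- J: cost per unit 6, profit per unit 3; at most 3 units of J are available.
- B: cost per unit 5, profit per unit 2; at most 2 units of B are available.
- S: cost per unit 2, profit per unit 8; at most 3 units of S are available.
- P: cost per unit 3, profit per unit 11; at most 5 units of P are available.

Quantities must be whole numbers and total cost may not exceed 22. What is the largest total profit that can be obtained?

2×S and 5×P: cost 19 ≤ 22, profit 2·8 + 5·11 = 71.
3×S and 5×P: cost 21 ≤ 22, profit 3·8 + 5·11 = 79.
Best is 79.

79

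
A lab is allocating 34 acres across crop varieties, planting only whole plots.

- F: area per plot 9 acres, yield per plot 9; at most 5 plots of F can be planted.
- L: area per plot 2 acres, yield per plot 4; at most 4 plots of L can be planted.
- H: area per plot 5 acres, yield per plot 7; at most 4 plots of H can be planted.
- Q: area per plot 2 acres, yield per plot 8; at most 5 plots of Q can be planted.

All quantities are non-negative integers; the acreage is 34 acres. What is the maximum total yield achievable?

This is a bounded integer knapsack.
Take 4×L, 3×H, and 5×Q: area 33 ≤ 34, yield 4·4 + 3·7 + 5·8 = 77.
Q has the best ratio (8/2) and is taken to its limit of 5; remaining capacity is filled optimally with the others.

77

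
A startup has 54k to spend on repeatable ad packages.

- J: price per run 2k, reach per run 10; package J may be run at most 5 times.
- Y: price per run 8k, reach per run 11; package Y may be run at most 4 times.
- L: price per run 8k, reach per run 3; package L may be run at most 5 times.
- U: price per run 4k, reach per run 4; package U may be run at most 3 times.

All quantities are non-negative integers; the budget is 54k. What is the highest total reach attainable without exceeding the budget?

106

This is a bounded integer knapsack.
J has the best ratio (10/2); taking only J gives at most 5×10 = 50 (stopped by the supply cap of 5).
Mixing does better — 5×J, 4×Y, and 3×U: price 54 ≤ 54, reach 5·10 + 4·11 + 3·4 = 106.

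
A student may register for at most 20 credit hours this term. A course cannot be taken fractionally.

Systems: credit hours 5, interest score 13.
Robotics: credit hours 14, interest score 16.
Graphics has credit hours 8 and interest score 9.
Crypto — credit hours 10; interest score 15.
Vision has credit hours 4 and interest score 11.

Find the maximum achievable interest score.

Take Systems, Crypto, and Vision: credit hours 5 + 10 + 4 = 19 ≤ 20, interest score 13 + 15 + 11 = 39.
No other feasible combination does better.

39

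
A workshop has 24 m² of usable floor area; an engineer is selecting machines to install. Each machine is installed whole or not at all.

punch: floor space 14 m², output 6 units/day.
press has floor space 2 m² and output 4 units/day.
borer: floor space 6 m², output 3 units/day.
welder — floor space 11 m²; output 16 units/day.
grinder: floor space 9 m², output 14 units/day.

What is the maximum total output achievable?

34

This is a 0-1 knapsack instance.
Take press, welder, and grinder: floor space 2 + 11 + 9 = 22 ≤ 24, output 4 + 16 + 14 = 34.
No other feasible combination does better.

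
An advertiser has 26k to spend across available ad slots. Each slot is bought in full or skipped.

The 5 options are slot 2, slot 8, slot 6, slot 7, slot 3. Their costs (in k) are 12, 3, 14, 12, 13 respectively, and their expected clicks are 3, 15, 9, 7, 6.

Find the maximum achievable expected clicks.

Allowing fractional choices, the relaxed optimum would be about 29.2, but ad slots are indivisible.
slot 8 + slot 7: cost 3 + 12 = 15 ≤ 26, expected clicks 15 + 7 = 22.
slot 8 + slot 6: cost 3 + 14 = 17 ≤ 26, expected clicks 15 + 9 = 24.
slot 8 + slot 3: cost 3 + 13 = 16 ≤ 26, expected clicks 15 + 6 = 21.
Best is slot 8 and slot 6 with total expected clicks 24.

24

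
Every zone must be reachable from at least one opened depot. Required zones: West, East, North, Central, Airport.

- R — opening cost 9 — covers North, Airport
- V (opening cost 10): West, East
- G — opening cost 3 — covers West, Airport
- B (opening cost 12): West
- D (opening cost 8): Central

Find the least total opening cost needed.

This is a weighted set-cover instance.
The greedy cost-per-new-zone heuristic would pick G, D, R, and V for 30, but a cheaper cover exists.
Choose R, V, and D: together they cover West, East, North, Central, Airport — every zone.
Total opening cost: 9 + 10 + 8 = 27.
No cover costs less than 27.

27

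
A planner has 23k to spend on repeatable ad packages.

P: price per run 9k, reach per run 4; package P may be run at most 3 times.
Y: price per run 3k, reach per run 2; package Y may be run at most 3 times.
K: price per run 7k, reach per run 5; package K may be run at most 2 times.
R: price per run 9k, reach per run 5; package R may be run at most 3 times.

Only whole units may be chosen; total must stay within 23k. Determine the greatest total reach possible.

3×Y and 2×K: price 23 ≤ 23, reach 3·2 + 2·5 = 16.
2×K and 1×R: price 23 ≤ 23, reach 2·5 + 1·5 = 15.
Best is 16.

16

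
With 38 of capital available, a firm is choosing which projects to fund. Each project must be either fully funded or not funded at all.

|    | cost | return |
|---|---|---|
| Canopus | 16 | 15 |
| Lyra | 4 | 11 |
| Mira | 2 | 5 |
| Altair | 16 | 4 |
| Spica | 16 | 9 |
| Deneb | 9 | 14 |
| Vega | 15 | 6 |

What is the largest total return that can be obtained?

45

Allowing fractional choices, the relaxed optimum would be about 48.9, but projects are indivisible.
Canopus + Lyra + Mira + Spica: cost 16 + 4 + 2 + 16 = 38 ≤ 38, return 15 + 11 + 5 + 9 = 40.
Canopus + Lyra + Deneb: cost 16 + 4 + 9 = 29 ≤ 38, return 15 + 11 + 14 = 40.
Canopus + Lyra + Mira + Deneb: cost 16 + 4 + 2 + 9 = 31 ≤ 38, return 15 + 11 + 5 + 14 = 45.
Best is Canopus, Lyra, Mira, and Deneb with total return 45.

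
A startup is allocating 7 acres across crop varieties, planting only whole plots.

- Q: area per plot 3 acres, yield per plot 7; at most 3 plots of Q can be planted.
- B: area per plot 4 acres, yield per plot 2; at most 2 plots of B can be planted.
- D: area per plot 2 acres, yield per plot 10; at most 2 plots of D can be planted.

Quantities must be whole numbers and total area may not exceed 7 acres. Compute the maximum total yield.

27

This is a bounded integer knapsack.
1×Q and 2×D: area 7 ≤ 7, yield 1·7 + 2·10 = 27.
2×D: area 4 ≤ 7, yield 2·10 = 20.
Best is 27.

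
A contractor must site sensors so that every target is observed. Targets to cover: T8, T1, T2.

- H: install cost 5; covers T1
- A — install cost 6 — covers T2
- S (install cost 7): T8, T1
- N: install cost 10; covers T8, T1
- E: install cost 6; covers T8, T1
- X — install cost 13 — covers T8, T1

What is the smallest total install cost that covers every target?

Choose A and E: together they cover T8, T1, T2 — every target.
Total install cost: 6 + 6 = 12.
No cover costs less than 12.

12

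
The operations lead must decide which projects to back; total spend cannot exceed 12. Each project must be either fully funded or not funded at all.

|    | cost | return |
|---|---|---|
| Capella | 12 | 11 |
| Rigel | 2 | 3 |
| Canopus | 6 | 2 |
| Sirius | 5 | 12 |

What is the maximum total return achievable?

Allowing fractional choices, the relaxed optimum would be about 19.6, but projects are indivisible.
Canopus + Sirius: cost 6 + 5 = 11 ≤ 12, return 2 + 12 = 14.
Sirius: cost 5 ≤ 12, return 12.
Rigel + Sirius: cost 2 + 5 = 7 ≤ 12, return 3 + 12 = 15.
Best is Rigel and Sirius with total return 15.

15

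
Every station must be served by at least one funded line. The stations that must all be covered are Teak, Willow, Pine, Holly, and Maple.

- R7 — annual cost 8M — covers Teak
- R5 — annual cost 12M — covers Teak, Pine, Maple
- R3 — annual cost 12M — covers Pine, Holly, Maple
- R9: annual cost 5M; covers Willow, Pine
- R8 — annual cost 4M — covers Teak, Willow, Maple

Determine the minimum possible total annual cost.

This is a weighted set-cover instance.
Choose R3 and R8: together they cover Teak, Willow, Pine, Holly, Maple — every station.
Total annual cost: 12 + 4 = 16.

16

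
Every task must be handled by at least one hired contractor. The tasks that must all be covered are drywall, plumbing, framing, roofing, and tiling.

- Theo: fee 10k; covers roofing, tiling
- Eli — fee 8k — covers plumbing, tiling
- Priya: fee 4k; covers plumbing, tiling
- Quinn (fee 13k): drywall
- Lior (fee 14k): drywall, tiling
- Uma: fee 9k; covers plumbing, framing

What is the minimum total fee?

32

This is an integer covering problem.
The greedy cost-per-new-task heuristic would pick Priya, Uma, Theo, and Quinn for 36, but a cheaper cover exists.
Choose Theo, Quinn, and Uma: together they cover drywall, plumbing, framing, roofing, tiling — every task.
Total fee: 10 + 13 + 9 = 32.
No cover costs less than 32.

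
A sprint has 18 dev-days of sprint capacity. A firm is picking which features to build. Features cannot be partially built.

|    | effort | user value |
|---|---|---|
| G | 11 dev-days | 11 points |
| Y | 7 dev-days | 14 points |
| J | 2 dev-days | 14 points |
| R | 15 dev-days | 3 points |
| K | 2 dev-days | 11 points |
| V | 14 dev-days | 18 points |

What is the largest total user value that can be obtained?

43

Allowing fractional choices, the relaxed optimum would be about 48.0, but features are indivisible.
G + J + K: effort 11 + 2 + 2 = 15 ≤ 18, user value 11 + 14 + 11 = 36.
J + K + V: effort 2 + 2 + 14 = 18 ≤ 18, user value 14 + 11 + 18 = 43.
Y + J + K: effort 7 + 2 + 2 = 11 ≤ 18, user value 14 + 14 + 11 = 39.
Best is J, K, and V with total user value 43.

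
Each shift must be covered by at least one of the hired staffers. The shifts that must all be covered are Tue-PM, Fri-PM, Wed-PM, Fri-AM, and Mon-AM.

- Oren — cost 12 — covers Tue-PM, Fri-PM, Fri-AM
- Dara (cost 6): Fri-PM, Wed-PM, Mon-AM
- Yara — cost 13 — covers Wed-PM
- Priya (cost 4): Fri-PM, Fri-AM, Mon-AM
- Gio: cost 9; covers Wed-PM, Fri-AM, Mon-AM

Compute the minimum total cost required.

Choose Oren and Dara: together they cover Tue-PM, Fri-PM, Wed-PM, Fri-AM, Mon-AM — every shift.
Total cost: 12 + 6 = 18.

18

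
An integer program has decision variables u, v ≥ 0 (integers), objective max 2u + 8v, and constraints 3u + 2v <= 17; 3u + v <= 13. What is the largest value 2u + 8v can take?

(u,v)=(0,8) is feasible, giving 64.
(u,v)=(1,7) is feasible, giving 58.
(u,v)=(0,7) is feasible, giving 56.
No feasible integer point exceeds 64.

64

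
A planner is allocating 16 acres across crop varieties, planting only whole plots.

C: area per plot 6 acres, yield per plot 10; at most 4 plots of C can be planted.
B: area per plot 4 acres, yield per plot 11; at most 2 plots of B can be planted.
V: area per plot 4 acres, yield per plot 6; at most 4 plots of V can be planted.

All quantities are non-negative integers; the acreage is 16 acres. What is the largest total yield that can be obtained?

34

2×B and 2×V: area 16 ≤ 16, yield 2·11 + 2·6 = 34.
1×C and 2×B: area 14 ≤ 16, yield 1·10 + 2·11 = 32.
Best is 34.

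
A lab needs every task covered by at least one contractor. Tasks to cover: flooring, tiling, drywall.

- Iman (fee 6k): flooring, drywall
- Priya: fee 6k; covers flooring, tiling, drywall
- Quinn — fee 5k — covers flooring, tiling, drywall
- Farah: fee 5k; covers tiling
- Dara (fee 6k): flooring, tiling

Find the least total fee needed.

5

This is an integer covering problem.
Quinn alone covers flooring, tiling, drywall — every task.
Total fee: 5.
No cover costs less than 5.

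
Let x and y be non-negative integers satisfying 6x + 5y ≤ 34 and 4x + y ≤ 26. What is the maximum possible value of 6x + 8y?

48

Relaxing integrality, the LP optimum is 54.40 at (x,y) = (0, 6.8), which is not an integer point.
(x,y)=(0,6) is feasible, giving 48.
(x,y)=(1,5) is feasible, giving 46.
(x,y)=(0,5) is feasible, giving 40.
The best lattice point is (0,6), giving 48.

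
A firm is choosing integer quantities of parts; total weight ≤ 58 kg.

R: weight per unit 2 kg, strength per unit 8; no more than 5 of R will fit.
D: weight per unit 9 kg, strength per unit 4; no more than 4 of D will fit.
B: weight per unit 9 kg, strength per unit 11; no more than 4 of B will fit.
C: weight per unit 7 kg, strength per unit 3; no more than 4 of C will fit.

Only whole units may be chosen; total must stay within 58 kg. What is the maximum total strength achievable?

5×R, 4×B, and 1×C: weight 53 ≤ 58, strength 5·8 + 4·11 + 1·3 = 87.
5×R, 1×D, and 4×B: weight 55 ≤ 58, strength 5·8 + 1·4 + 4·11 = 88.
Best is 88.

88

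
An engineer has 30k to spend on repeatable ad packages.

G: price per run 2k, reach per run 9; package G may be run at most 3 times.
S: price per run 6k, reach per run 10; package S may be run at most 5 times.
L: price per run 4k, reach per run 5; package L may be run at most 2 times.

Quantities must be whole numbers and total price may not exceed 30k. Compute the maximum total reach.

This is a bounded integer knapsack.
3×G and 4×S: price 30 ≤ 30, reach 3·9 + 4·10 = 67.
3×G, 3×S, and 1×L: price 28 ≤ 30, reach 3·9 + 3·10 + 1·5 = 62.
Best is 67.

67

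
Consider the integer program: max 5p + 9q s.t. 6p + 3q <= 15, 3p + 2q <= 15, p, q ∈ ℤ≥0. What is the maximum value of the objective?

(p,q)=(0,5): 6·0+3·5=15≤15, 3·0+2·5=10≤15, objective 45.
(p,q)=(0,4): 6·0+3·4=12≤15, 3·0+2·4=8≤15, objective 36.
No feasible integer point exceeds 45.

45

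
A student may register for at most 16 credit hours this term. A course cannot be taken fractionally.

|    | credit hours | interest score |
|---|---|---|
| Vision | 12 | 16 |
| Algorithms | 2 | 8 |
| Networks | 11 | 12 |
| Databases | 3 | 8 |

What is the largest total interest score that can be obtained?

28

Treat it as a binary knapsack problem.
Take Algorithms, Networks, and Databases: credit hours 2 + 11 + 3 = 16 ≤ 16, interest score 8 + 12 + 8 = 28.
No other feasible combination does better.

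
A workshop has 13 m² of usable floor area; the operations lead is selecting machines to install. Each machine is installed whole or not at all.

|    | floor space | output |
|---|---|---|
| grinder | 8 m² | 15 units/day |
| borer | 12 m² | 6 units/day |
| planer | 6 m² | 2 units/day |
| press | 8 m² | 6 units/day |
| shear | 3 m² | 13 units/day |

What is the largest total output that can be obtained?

28

Allowing fractional choices, the relaxed optimum would be about 29.5, but machines are indivisible.
grinder: floor space 8 ≤ 13, output 15.
press + shear: floor space 8 + 3 = 11 ≤ 13, output 6 + 13 = 19.
grinder + shear: floor space 8 + 3 = 11 ≤ 13, output 15 + 13 = 28.
Best is grinder and shear with total output 28.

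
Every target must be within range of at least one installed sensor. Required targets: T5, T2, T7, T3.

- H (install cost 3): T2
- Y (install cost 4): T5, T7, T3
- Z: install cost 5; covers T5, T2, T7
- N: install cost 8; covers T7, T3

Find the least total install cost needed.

7

Choose H and Y: together they cover T5, T2, T7, T3 — every target.
Total install cost: 3 + 4 = 7.
No cover costs less than 7.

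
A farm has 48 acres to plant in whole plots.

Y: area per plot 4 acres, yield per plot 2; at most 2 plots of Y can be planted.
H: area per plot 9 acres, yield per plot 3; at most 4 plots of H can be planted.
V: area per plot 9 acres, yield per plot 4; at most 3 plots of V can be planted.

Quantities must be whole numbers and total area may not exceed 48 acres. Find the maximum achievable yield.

Take 2×Y, 1×H, and 3×V: area 44 ≤ 48, yield 2·2 + 1·3 + 3·4 = 19.
Y has the best ratio (2/4) and is taken to its limit of 2; remaining capacity is filled optimally with the others.

19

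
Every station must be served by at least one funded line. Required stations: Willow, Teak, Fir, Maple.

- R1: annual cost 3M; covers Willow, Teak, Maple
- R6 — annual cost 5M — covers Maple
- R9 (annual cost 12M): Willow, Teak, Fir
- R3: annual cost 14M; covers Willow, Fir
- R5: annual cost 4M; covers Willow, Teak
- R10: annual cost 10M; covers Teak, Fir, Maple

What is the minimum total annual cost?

Choose R1 and R10: together they cover Willow, Teak, Fir, Maple — every station.
Total annual cost: 3 + 10 = 13.
No cover costs less than 13.

13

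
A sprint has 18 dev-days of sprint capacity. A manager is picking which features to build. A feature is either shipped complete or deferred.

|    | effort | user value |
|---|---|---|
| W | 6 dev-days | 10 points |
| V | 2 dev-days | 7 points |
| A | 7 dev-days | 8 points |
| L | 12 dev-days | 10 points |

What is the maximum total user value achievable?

Take W, V, and A: effort 6 + 2 + 7 = 15 ≤ 18, user value 10 + 7 + 8 = 25.
No other feasible combination does better.

25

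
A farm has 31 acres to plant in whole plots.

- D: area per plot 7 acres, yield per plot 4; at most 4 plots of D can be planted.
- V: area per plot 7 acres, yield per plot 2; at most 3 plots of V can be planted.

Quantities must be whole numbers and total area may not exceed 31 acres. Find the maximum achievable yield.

This is a bounded integer knapsack.
D has the best ratio (4/7); taking only D gives at most 4×4 = 16 (stopped by the area limit).
Optimal: 4×D: area 28 ≤ 31, yield 4·4 = 16.

16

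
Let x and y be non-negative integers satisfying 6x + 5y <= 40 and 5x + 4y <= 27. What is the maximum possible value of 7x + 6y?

39

The continuous relaxation peaks at (0, 6.75) with value 40.50; rounding to a feasible lattice point costs some objective.
(x,y)=(3,3) is feasible, giving 39.
(x,y)=(2,4) is feasible, giving 38.
(x,y)=(1,5) is feasible, giving 37.
The best lattice point is (3,3), giving 39.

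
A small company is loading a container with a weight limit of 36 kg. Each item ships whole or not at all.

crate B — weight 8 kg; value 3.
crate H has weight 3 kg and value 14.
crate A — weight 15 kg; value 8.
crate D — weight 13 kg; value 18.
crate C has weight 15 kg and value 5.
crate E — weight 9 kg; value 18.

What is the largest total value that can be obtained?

Allowing fractional choices, the relaxed optimum would be about 55.9, but items are indivisible.
crate B + crate H + crate D + crate E: weight 8 + 3 + 13 + 9 = 33 ≤ 36, value 3 + 14 + 18 + 18 = 53.
crate H + crate D + crate E: weight 3 + 13 + 9 = 25 ≤ 36, value 14 + 18 + 18 = 50.
Best is crate B, crate H, crate D, and crate E with total value 53.

53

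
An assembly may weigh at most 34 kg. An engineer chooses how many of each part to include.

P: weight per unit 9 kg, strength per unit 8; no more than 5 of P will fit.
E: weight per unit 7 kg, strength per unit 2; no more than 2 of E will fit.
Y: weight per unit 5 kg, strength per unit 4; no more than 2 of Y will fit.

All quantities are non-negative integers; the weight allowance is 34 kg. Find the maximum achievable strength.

28

P has the best ratio (8/9); taking only P gives at most 3×8 = 24 (stopped by the weight limit).
Mixing does better — 3×P and 1×Y: weight 32 ≤ 34, strength 3·8 + 1·4 = 28.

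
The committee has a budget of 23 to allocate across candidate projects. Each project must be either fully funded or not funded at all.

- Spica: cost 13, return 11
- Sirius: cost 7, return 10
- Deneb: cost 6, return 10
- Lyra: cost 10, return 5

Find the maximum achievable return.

25

Sirius + Deneb + Lyra: cost 7 + 6 + 10 = 23 ≤ 23, return 10 + 10 + 5 = 25.
Spica + Deneb: cost 13 + 6 = 19 ≤ 23, return 11 + 10 = 21.
Spica + Sirius: cost 13 + 7 = 20 ≤ 23, return 11 + 10 = 21.
Best is Sirius, Deneb, and Lyra with total return 25.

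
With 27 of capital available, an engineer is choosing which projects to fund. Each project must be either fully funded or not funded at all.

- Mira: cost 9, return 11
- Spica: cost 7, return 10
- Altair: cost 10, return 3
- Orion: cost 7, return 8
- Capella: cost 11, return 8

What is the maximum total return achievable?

Mira + Orion + Capella: cost 9 + 7 + 11 = 27 ≤ 27, return 11 + 8 + 8 = 27.
Mira + Spica + Capella: cost 9 + 7 + 11 = 27 ≤ 27, return 11 + 10 + 8 = 29.
Mira + Spica + Orion: cost 9 + 7 + 7 = 23 ≤ 27, return 11 + 10 + 8 = 29.
The maximum return is 29; one optimal choice is Mira, Spica, and Orion.

29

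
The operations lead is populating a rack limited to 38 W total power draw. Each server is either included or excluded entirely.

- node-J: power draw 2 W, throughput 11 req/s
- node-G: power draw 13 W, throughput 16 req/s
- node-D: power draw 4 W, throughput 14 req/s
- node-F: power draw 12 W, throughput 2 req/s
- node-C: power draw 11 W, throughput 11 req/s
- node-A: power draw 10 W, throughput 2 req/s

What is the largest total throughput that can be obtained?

This is an integer program with binary decision variables.
Take node-J, node-G, node-D, and node-C: power draw 2 + 13 + 4 + 11 = 30 ≤ 38, throughput 11 + 16 + 14 + 11 = 52.
No other feasible combination does better.

52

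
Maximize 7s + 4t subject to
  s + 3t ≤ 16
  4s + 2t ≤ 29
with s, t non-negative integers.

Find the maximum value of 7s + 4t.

50

The continuous relaxation peaks at (5.5, 3.5) with value 52.50; rounding to a feasible lattice point costs some objective.
(s,t)=(6,2) is feasible, giving 50.
(s,t)=(5,3) is feasible, giving 47.
(s,t)=(6,1) is feasible, giving 46.
The best lattice point is (6,2), giving 50.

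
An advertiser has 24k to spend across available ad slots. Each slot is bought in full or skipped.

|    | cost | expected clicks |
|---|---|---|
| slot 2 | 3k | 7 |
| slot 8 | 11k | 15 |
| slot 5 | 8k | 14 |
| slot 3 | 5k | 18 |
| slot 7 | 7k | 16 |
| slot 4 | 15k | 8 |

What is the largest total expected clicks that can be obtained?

Allowing fractional choices, the relaxed optimum would be about 56.4, but ad slots are indivisible.
slot 8 + slot 3 + slot 7: cost 11 + 5 + 7 = 23 ≤ 24, expected clicks 15 + 18 + 16 = 49.
slot 5 + slot 3 + slot 7: cost 8 + 5 + 7 = 20 ≤ 24, expected clicks 14 + 18 + 16 = 48.
slot 2 + slot 5 + slot 3 + slot 7: cost 3 + 8 + 5 + 7 = 23 ≤ 24, expected clicks 7 + 14 + 18 + 16 = 55.
Best is slot 2, slot 5, slot 3, and slot 7 with total expected clicks 55.

55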